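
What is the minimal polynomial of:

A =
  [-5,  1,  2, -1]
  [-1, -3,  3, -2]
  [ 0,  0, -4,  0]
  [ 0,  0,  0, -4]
x^3 + 12*x^2 + 48*x + 64

The characteristic polynomial is χ_A(x) = (x + 4)^4, so the eigenvalues are known. The minimal polynomial is
  m_A(x) = Π_λ (x − λ)^{k_λ}
where k_λ is the size of the *largest* Jordan block for λ (equivalently, the smallest k with (A − λI)^k v = 0 for every generalised eigenvector v of λ).

  λ = -4: largest Jordan block has size 3, contributing (x + 4)^3

So m_A(x) = (x + 4)^3 = x^3 + 12*x^2 + 48*x + 64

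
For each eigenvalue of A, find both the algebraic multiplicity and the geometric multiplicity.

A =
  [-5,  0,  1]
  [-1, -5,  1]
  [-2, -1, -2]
λ = -4: alg = 3, geom = 1

Step 1 — factor the characteristic polynomial to read off the algebraic multiplicities:
  χ_A(x) = (x + 4)^3

Step 2 — compute geometric multiplicities via the rank-nullity identity g(λ) = n − rank(A − λI):
  rank(A − (-4)·I) = 2, so dim ker(A − (-4)·I) = n − 2 = 1

Summary:
  λ = -4: algebraic multiplicity = 3, geometric multiplicity = 1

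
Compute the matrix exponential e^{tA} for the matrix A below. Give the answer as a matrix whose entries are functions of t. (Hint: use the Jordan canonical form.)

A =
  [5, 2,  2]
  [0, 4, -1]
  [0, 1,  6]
e^{tA} =
  [exp(5*t), 2*t*exp(5*t), 2*t*exp(5*t)]
  [0, -t*exp(5*t) + exp(5*t), -t*exp(5*t)]
  [0, t*exp(5*t), t*exp(5*t) + exp(5*t)]

Strategy: write A = P · J · P⁻¹ where J is a Jordan canonical form, so e^{tA} = P · e^{tJ} · P⁻¹, and e^{tJ} can be computed block-by-block.

A has Jordan form
J =
  [5, 1, 0]
  [0, 5, 0]
  [0, 0, 5]
(up to reordering of blocks).

Per-block formulas:
  For a 2×2 Jordan block J_2(5): exp(t · J_2(5)) = e^(5t)·(I + t·N), where N is the 2×2 nilpotent shift.
  For a 1×1 block at λ = 5: exp(t · [5]) = [e^(5t)].

After assembling e^{tJ} and conjugating by P, we get:

e^{tA} =
  [exp(5*t), 2*t*exp(5*t), 2*t*exp(5*t)]
  [0, -t*exp(5*t) + exp(5*t), -t*exp(5*t)]
  [0, t*exp(5*t), t*exp(5*t) + exp(5*t)]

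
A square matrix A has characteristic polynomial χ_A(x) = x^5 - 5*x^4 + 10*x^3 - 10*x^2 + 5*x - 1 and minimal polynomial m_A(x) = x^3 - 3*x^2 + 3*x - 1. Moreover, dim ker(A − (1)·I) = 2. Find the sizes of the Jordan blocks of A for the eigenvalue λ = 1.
Block sizes for λ = 1: [3, 2]

Step 1 — from the characteristic polynomial, algebraic multiplicity of λ = 1 is 5. From dim ker(A − (1)·I) = 2, there are exactly 2 Jordan blocks for λ = 1.
Step 2 — from the minimal polynomial, the factor (x − 1)^3 tells us the largest block for λ = 1 has size 3.
Step 3 — with total size 5, 2 blocks, and largest block 3, the block sizes (in nonincreasing order) are [3, 2].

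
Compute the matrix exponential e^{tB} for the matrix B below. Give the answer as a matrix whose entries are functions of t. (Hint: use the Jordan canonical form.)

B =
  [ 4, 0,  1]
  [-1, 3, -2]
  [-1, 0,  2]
e^{tB} =
  [t*exp(3*t) + exp(3*t), 0, t*exp(3*t)]
  [t^2*exp(3*t)/2 - t*exp(3*t), exp(3*t), t^2*exp(3*t)/2 - 2*t*exp(3*t)]
  [-t*exp(3*t), 0, -t*exp(3*t) + exp(3*t)]

Strategy: write B = P · J · P⁻¹ where J is a Jordan canonical form, so e^{tB} = P · e^{tJ} · P⁻¹, and e^{tJ} can be computed block-by-block.

B has Jordan form
J =
  [3, 1, 0]
  [0, 3, 1]
  [0, 0, 3]
(up to reordering of blocks).

Per-block formulas:
  For a 3×3 Jordan block J_3(3): exp(t · J_3(3)) = e^(3t)·(I + t·N + (t^2/2)·N^2), where N is the 3×3 nilpotent shift.

After assembling e^{tJ} and conjugating by P, we get:

e^{tB} =
  [t*exp(3*t) + exp(3*t), 0, t*exp(3*t)]
  [t^2*exp(3*t)/2 - t*exp(3*t), exp(3*t), t^2*exp(3*t)/2 - 2*t*exp(3*t)]
  [-t*exp(3*t), 0, -t*exp(3*t) + exp(3*t)]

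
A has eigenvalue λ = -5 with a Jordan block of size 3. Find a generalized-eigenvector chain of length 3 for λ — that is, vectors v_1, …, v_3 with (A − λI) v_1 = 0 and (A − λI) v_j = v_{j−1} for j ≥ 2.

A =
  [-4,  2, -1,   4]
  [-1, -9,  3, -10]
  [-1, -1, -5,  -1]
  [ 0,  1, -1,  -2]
A Jordan chain for λ = -5 of length 3:
v_1 = (-1, 1, 1, 0)ᵀ
v_2 = (2, -4, -1, 1)ᵀ
v_3 = (0, 1, 0, 0)ᵀ

Let N = A − (-5)·I. We want v_3 with N^3 v_3 = 0 but N^2 v_3 ≠ 0; then v_{j-1} := N · v_j for j = 3, …, 2.

Pick v_3 = (0, 1, 0, 0)ᵀ.
Then v_2 = N · v_3 = (2, -4, -1, 1)ᵀ.
Then v_1 = N · v_2 = (-1, 1, 1, 0)ᵀ.

Sanity check: (A − (-5)·I) v_1 = (0, 0, 0, 0)ᵀ = 0. ✓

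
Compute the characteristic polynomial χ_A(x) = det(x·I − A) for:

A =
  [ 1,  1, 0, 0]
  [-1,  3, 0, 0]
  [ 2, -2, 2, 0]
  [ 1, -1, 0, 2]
x^4 - 8*x^3 + 24*x^2 - 32*x + 16

Expanding det(x·I − A) (e.g. by cofactor expansion or by noting that A is similar to its Jordan form J, which has the same characteristic polynomial as A) gives
  χ_A(x) = x^4 - 8*x^3 + 24*x^2 - 32*x + 16
which factors as (x - 2)^4. The eigenvalues (with algebraic multiplicities) are λ = 2 with multiplicity 4.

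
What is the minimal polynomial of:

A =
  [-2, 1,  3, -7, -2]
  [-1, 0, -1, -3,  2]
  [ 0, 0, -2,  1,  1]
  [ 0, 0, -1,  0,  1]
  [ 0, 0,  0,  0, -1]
x^2 + 2*x + 1

The characteristic polynomial is χ_A(x) = (x + 1)^5, so the eigenvalues are known. The minimal polynomial is
  m_A(x) = Π_λ (x − λ)^{k_λ}
where k_λ is the size of the *largest* Jordan block for λ (equivalently, the smallest k with (A − λI)^k v = 0 for every generalised eigenvector v of λ).

  λ = -1: largest Jordan block has size 2, contributing (x + 1)^2

So m_A(x) = (x + 1)^2 = x^2 + 2*x + 1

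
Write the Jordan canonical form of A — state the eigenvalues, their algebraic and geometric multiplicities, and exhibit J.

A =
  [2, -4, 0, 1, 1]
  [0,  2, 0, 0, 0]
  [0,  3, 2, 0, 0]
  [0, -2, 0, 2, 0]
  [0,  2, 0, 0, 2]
J_2(2) ⊕ J_2(2) ⊕ J_1(2)

The characteristic polynomial is
  det(x·I − A) = x^5 - 10*x^4 + 40*x^3 - 80*x^2 + 80*x - 32 = (x - 2)^5

Eigenvalues and multiplicities (the geometric multiplicity of λ is n − rank(A − λI), which equals the number of Jordan blocks for λ):
  λ = 2: algebraic multiplicity = 5, geometric multiplicity = 3

Determining the block sizes for each eigenvalue:
  λ = 2: with am = 5 and gm = 3, the partition is not yet determined (e.g. several partitions of 5 into 3 parts exist). Let N = A − (2)·I. Computing rank(N^1) = 2, rank(N^2) = 0; the number of blocks of size ≥ j is rank(N^{j−1}) − rank(N^j), giving [3, 2]. So we have 2 block(s) of size 2, 1 block(s) of size 1 → block sizes [2, 2, 1]

Assembling the blocks gives a Jordan form
J =
  [2, 1, 0, 0, 0]
  [0, 2, 0, 0, 0]
  [0, 0, 2, 1, 0]
  [0, 0, 0, 2, 0]
  [0, 0, 0, 0, 2]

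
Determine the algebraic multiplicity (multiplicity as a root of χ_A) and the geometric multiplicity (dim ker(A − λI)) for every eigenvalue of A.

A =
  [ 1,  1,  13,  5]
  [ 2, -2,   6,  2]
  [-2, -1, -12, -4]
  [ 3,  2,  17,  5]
λ = -2: alg = 4, geom = 2

Step 1 — factor the characteristic polynomial to read off the algebraic multiplicities:
  χ_A(x) = (x + 2)^4

Step 2 — compute geometric multiplicities via the rank-nullity identity g(λ) = n − rank(A − λI):
  rank(A − (-2)·I) = 2, so dim ker(A − (-2)·I) = n − 2 = 2

Summary:
  λ = -2: algebraic multiplicity = 4, geometric multiplicity = 2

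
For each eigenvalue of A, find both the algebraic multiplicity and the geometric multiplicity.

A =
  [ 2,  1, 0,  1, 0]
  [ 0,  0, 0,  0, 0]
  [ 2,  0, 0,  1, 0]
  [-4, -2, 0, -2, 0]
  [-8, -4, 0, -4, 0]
λ = 0: alg = 5, geom = 3

Step 1 — factor the characteristic polynomial to read off the algebraic multiplicities:
  χ_A(x) = x^5

Step 2 — compute geometric multiplicities via the rank-nullity identity g(λ) = n − rank(A − λI):
  rank(A − (0)·I) = 2, so dim ker(A − (0)·I) = n − 2 = 3

Summary:
  λ = 0: algebraic multiplicity = 5, geometric multiplicity = 3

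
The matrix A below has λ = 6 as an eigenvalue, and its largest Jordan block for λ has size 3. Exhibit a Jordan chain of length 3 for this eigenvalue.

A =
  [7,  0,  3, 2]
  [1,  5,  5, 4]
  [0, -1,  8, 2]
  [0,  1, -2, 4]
A Jordan chain for λ = 6 of length 3:
v_1 = (1, 0, -1, 1)ᵀ
v_2 = (1, 1, 0, 0)ᵀ
v_3 = (1, 0, 0, 0)ᵀ

Let N = A − (6)·I. We want v_3 with N^3 v_3 = 0 but N^2 v_3 ≠ 0; then v_{j-1} := N · v_j for j = 3, …, 2.

Pick v_3 = (1, 0, 0, 0)ᵀ.
Then v_2 = N · v_3 = (1, 1, 0, 0)ᵀ.
Then v_1 = N · v_2 = (1, 0, -1, 1)ᵀ.

Sanity check: (A − (6)·I) v_1 = (0, 0, 0, 0)ᵀ = 0. ✓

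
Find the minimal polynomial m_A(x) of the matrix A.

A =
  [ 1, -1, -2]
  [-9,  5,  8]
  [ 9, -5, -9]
x^3 + 3*x^2 - 4

The characteristic polynomial is χ_A(x) = (x - 1)*(x + 2)^2, so the eigenvalues are known. The minimal polynomial is
  m_A(x) = Π_λ (x − λ)^{k_λ}
where k_λ is the size of the *largest* Jordan block for λ (equivalently, the smallest k with (A − λI)^k v = 0 for every generalised eigenvector v of λ).

  λ = -2: largest Jordan block has size 2, contributing (x + 2)^2
  λ = 1: largest Jordan block has size 1, contributing (x − 1)

So m_A(x) = (x - 1)*(x + 2)^2 = x^3 + 3*x^2 - 4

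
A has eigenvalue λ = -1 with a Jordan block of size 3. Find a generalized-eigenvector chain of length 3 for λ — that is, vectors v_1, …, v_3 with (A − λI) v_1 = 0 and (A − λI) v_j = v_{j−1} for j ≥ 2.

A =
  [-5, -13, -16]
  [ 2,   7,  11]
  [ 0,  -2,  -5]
A Jordan chain for λ = -1 of length 3:
v_1 = (-10, 8, -4)ᵀ
v_2 = (-4, 2, 0)ᵀ
v_3 = (1, 0, 0)ᵀ

Let N = A − (-1)·I. We want v_3 with N^3 v_3 = 0 but N^2 v_3 ≠ 0; then v_{j-1} := N · v_j for j = 3, …, 2.

Pick v_3 = (1, 0, 0)ᵀ.
Then v_2 = N · v_3 = (-4, 2, 0)ᵀ.
Then v_1 = N · v_2 = (-10, 8, -4)ᵀ.

Sanity check: (A − (-1)·I) v_1 = (0, 0, 0)ᵀ = 0. ✓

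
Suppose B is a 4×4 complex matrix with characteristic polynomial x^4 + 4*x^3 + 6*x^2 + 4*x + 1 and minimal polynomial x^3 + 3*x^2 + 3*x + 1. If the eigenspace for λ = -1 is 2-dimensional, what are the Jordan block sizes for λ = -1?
Block sizes for λ = -1: [3, 1]

Step 1 — from the characteristic polynomial, algebraic multiplicity of λ = -1 is 4. From dim ker(B − (-1)·I) = 2, there are exactly 2 Jordan blocks for λ = -1.
Step 2 — from the minimal polynomial, the factor (x + 1)^3 tells us the largest block for λ = -1 has size 3.
Step 3 — with total size 4, 2 blocks, and largest block 3, the block sizes (in nonincreasing order) are [3, 1].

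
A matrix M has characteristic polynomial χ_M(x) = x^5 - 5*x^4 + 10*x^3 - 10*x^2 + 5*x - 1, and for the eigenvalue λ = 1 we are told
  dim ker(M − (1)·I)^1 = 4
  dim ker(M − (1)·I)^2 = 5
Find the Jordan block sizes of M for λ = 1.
Block sizes for λ = 1: [2, 1, 1, 1]

From the dimensions of kernels of powers, the number of Jordan blocks of size at least j is d_j − d_{j−1} where d_j = dim ker(N^j) (with d_0 = 0). Computing the differences gives [4, 1].
The number of blocks of size exactly k is (#blocks of size ≥ k) − (#blocks of size ≥ k + 1), so the partition is: 3 block(s) of size 1, 1 block(s) of size 2.
In nonincreasing order the block sizes are [2, 1, 1, 1].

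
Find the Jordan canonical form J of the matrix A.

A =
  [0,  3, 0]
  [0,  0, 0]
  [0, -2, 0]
J_2(0) ⊕ J_1(0)

The characteristic polynomial is
  det(x·I − A) = x^3

Eigenvalues and multiplicities (the geometric multiplicity of λ is n − rank(A − λI), which equals the number of Jordan blocks for λ):
  λ = 0: algebraic multiplicity = 3, geometric multiplicity = 2

Determining the block sizes for each eigenvalue:
  λ = 0: 2 blocks summing to 3 forces exactly one block of size 2 and the rest size 1 → block sizes [2, 1]

Assembling the blocks gives a Jordan form
J =
  [0, 1, 0]
  [0, 0, 0]
  [0, 0, 0]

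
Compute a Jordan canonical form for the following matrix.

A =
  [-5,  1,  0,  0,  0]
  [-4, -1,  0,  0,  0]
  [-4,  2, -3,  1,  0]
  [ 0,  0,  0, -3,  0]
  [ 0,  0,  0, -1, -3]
J_2(-3) ⊕ J_2(-3) ⊕ J_1(-3)

The characteristic polynomial is
  det(x·I − A) = x^5 + 15*x^4 + 90*x^3 + 270*x^2 + 405*x + 243 = (x + 3)^5

Eigenvalues and multiplicities (the geometric multiplicity of λ is n − rank(A − λI), which equals the number of Jordan blocks for λ):
  λ = -3: algebraic multiplicity = 5, geometric multiplicity = 3

Determining the block sizes for each eigenvalue:
  λ = -3: with am = 5 and gm = 3, the partition is not yet determined (e.g. several partitions of 5 into 3 parts exist). Let N = A − (-3)·I. Computing rank(N^1) = 2, rank(N^2) = 0; the number of blocks of size ≥ j is rank(N^{j−1}) − rank(N^j), giving [3, 2]. So we have 2 block(s) of size 2, 1 block(s) of size 1 → block sizes [2, 2, 1]

Assembling the blocks gives a Jordan form
J =
  [-3,  1,  0,  0,  0]
  [ 0, -3,  0,  0,  0]
  [ 0,  0, -3,  1,  0]
  [ 0,  0,  0, -3,  0]
  [ 0,  0,  0,  0, -3]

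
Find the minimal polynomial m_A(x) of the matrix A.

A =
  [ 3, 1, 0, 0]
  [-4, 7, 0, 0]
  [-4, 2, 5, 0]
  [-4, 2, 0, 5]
x^2 - 10*x + 25

The characteristic polynomial is χ_A(x) = (x - 5)^4, so the eigenvalues are known. The minimal polynomial is
  m_A(x) = Π_λ (x − λ)^{k_λ}
where k_λ is the size of the *largest* Jordan block for λ (equivalently, the smallest k with (A − λI)^k v = 0 for every generalised eigenvector v of λ).

  λ = 5: largest Jordan block has size 2, contributing (x − 5)^2

So m_A(x) = (x - 5)^2 = x^2 - 10*x + 25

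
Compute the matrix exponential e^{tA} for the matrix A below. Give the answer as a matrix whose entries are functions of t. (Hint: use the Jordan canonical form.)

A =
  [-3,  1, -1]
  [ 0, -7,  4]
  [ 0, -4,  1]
e^{tA} =
  [exp(-3*t), t*exp(-3*t), -t*exp(-3*t)]
  [0, -4*t*exp(-3*t) + exp(-3*t), 4*t*exp(-3*t)]
  [0, -4*t*exp(-3*t), 4*t*exp(-3*t) + exp(-3*t)]

Strategy: write A = P · J · P⁻¹ where J is a Jordan canonical form, so e^{tA} = P · e^{tJ} · P⁻¹, and e^{tJ} can be computed block-by-block.

A has Jordan form
J =
  [-3,  1,  0]
  [ 0, -3,  0]
  [ 0,  0, -3]
(up to reordering of blocks).

Per-block formulas:
  For a 1×1 block at λ = -3: exp(t · [-3]) = [e^(-3t)].
  For a 2×2 Jordan block J_2(-3): exp(t · J_2(-3)) = e^(-3t)·(I + t·N), where N is the 2×2 nilpotent shift.

After assembling e^{tJ} and conjugating by P, we get:

e^{tA} =
  [exp(-3*t), t*exp(-3*t), -t*exp(-3*t)]
  [0, -4*t*exp(-3*t) + exp(-3*t), 4*t*exp(-3*t)]
  [0, -4*t*exp(-3*t), 4*t*exp(-3*t) + exp(-3*t)]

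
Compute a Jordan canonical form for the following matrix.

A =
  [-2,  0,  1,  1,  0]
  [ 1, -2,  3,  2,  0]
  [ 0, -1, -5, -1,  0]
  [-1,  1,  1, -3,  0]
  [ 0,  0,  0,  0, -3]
J_2(-3) ⊕ J_2(-3) ⊕ J_1(-3)

The characteristic polynomial is
  det(x·I − A) = x^5 + 15*x^4 + 90*x^3 + 270*x^2 + 405*x + 243 = (x + 3)^5

Eigenvalues and multiplicities (the geometric multiplicity of λ is n − rank(A − λI), which equals the number of Jordan blocks for λ):
  λ = -3: algebraic multiplicity = 5, geometric multiplicity = 3

Determining the block sizes for each eigenvalue:
  λ = -3: with am = 5 and gm = 3, the partition is not yet determined (e.g. several partitions of 5 into 3 parts exist). Let N = A − (-3)·I. Computing rank(N^1) = 2, rank(N^2) = 0; the number of blocks of size ≥ j is rank(N^{j−1}) − rank(N^j), giving [3, 2]. So we have 2 block(s) of size 2, 1 block(s) of size 1 → block sizes [2, 2, 1]

Assembling the blocks gives a Jordan form
J =
  [-3,  1,  0,  0,  0]
  [ 0, -3,  0,  0,  0]
  [ 0,  0, -3,  1,  0]
  [ 0,  0,  0, -3,  0]
  [ 0,  0,  0,  0, -3]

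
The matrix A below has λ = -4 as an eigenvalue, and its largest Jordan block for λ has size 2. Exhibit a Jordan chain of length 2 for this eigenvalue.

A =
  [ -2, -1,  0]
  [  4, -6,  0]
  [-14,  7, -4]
A Jordan chain for λ = -4 of length 2:
v_1 = (2, 4, -14)ᵀ
v_2 = (1, 0, 0)ᵀ

Let N = A − (-4)·I. We want v_2 with N^2 v_2 = 0 but N^1 v_2 ≠ 0; then v_{j-1} := N · v_j for j = 2, …, 2.

Pick v_2 = (1, 0, 0)ᵀ.
Then v_1 = N · v_2 = (2, 4, -14)ᵀ.

Sanity check: (A − (-4)·I) v_1 = (0, 0, 0)ᵀ = 0. ✓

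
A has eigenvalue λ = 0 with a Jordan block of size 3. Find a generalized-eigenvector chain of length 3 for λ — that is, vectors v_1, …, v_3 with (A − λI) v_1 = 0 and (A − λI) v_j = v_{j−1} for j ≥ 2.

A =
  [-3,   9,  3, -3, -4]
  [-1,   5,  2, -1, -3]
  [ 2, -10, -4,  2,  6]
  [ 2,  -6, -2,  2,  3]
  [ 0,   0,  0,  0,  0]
A Jordan chain for λ = 0 of length 3:
v_1 = (6, 2, -4, -4, 0)ᵀ
v_2 = (9, 5, -10, -6, 0)ᵀ
v_3 = (0, 1, 0, 0, 0)ᵀ

Let N = A − (0)·I. We want v_3 with N^3 v_3 = 0 but N^2 v_3 ≠ 0; then v_{j-1} := N · v_j for j = 3, …, 2.

Pick v_3 = (0, 1, 0, 0, 0)ᵀ.
Then v_2 = N · v_3 = (9, 5, -10, -6, 0)ᵀ.
Then v_1 = N · v_2 = (6, 2, -4, -4, 0)ᵀ.

Sanity check: (A − (0)·I) v_1 = (0, 0, 0, 0, 0)ᵀ = 0. ✓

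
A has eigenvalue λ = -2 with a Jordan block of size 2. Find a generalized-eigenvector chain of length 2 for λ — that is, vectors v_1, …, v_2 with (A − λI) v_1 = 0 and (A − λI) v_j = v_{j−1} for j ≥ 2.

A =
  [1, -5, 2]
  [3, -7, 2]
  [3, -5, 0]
A Jordan chain for λ = -2 of length 2:
v_1 = (3, 3, 3)ᵀ
v_2 = (1, 0, 0)ᵀ

Let N = A − (-2)·I. We want v_2 with N^2 v_2 = 0 but N^1 v_2 ≠ 0; then v_{j-1} := N · v_j for j = 2, …, 2.

Pick v_2 = (1, 0, 0)ᵀ.
Then v_1 = N · v_2 = (3, 3, 3)ᵀ.

Sanity check: (A − (-2)·I) v_1 = (0, 0, 0)ᵀ = 0. ✓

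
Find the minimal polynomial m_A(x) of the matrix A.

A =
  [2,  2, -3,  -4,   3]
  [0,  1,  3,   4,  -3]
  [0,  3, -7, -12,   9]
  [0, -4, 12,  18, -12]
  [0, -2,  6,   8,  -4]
x^3 - 6*x^2 + 12*x - 8

The characteristic polynomial is χ_A(x) = (x - 2)^5, so the eigenvalues are known. The minimal polynomial is
  m_A(x) = Π_λ (x − λ)^{k_λ}
where k_λ is the size of the *largest* Jordan block for λ (equivalently, the smallest k with (A − λI)^k v = 0 for every generalised eigenvector v of λ).

  λ = 2: largest Jordan block has size 3, contributing (x − 2)^3

So m_A(x) = (x - 2)^3 = x^3 - 6*x^2 + 12*x - 8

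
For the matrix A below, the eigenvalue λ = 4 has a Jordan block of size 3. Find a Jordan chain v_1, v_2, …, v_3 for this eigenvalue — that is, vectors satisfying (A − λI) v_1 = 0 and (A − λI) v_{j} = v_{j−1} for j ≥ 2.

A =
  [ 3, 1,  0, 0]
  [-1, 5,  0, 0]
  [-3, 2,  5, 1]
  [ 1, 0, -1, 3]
A Jordan chain for λ = 4 of length 3:
v_1 = (0, 0, -1, 1)ᵀ
v_2 = (-1, -1, -3, 1)ᵀ
v_3 = (1, 0, 0, 0)ᵀ

Let N = A − (4)·I. We want v_3 with N^3 v_3 = 0 but N^2 v_3 ≠ 0; then v_{j-1} := N · v_j for j = 3, …, 2.

Pick v_3 = (1, 0, 0, 0)ᵀ.
Then v_2 = N · v_3 = (-1, -1, -3, 1)ᵀ.
Then v_1 = N · v_2 = (0, 0, -1, 1)ᵀ.

Sanity check: (A − (4)·I) v_1 = (0, 0, 0, 0)ᵀ = 0. ✓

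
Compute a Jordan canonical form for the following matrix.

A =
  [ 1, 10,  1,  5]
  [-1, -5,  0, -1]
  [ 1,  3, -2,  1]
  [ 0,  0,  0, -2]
J_3(-2) ⊕ J_1(-2)

The characteristic polynomial is
  det(x·I − A) = x^4 + 8*x^3 + 24*x^2 + 32*x + 16 = (x + 2)^4

Eigenvalues and multiplicities (the geometric multiplicity of λ is n − rank(A − λI), which equals the number of Jordan blocks for λ):
  λ = -2: algebraic multiplicity = 4, geometric multiplicity = 2

Determining the block sizes for each eigenvalue:
  λ = -2: with am = 4 and gm = 2, the partition is not yet determined (e.g. several partitions of 4 into 2 parts exist). Let N = A − (-2)·I. Computing rank(N^1) = 2, rank(N^2) = 1, rank(N^3) = 0; the number of blocks of size ≥ j is rank(N^{j−1}) − rank(N^j), giving [2, 1, 1]. So we have 1 block(s) of size 3, 1 block(s) of size 1 → block sizes [3, 1]

Assembling the blocks gives a Jordan form
J =
  [-2,  1,  0,  0]
  [ 0, -2,  1,  0]
  [ 0,  0, -2,  0]
  [ 0,  0,  0, -2]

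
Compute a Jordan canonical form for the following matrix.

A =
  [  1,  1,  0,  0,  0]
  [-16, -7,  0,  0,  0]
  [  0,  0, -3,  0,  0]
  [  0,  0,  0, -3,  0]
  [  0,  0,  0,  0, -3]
J_2(-3) ⊕ J_1(-3) ⊕ J_1(-3) ⊕ J_1(-3)

The characteristic polynomial is
  det(x·I − A) = x^5 + 15*x^4 + 90*x^3 + 270*x^2 + 405*x + 243 = (x + 3)^5

Eigenvalues and multiplicities (the geometric multiplicity of λ is n − rank(A − λI), which equals the number of Jordan blocks for λ):
  λ = -3: algebraic multiplicity = 5, geometric multiplicity = 4

Determining the block sizes for each eigenvalue:
  λ = -3: 4 blocks summing to 5 forces exactly one block of size 2 and the rest size 1 → block sizes [2, 1, 1, 1]

Assembling the blocks gives a Jordan form
J =
  [-3,  1,  0,  0,  0]
  [ 0, -3,  0,  0,  0]
  [ 0,  0, -3,  0,  0]
  [ 0,  0,  0, -3,  0]
  [ 0,  0,  0,  0, -3]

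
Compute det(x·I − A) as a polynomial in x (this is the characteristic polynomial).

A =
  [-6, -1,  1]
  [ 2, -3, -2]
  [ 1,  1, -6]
x^3 + 15*x^2 + 75*x + 125

Expanding det(x·I − A) (e.g. by cofactor expansion or by noting that A is similar to its Jordan form J, which has the same characteristic polynomial as A) gives
  χ_A(x) = x^3 + 15*x^2 + 75*x + 125
which factors as (x + 5)^3. The eigenvalues (with algebraic multiplicities) are λ = -5 with multiplicity 3.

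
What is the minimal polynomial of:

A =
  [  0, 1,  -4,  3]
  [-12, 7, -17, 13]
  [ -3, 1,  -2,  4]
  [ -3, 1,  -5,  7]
x^2 - 6*x + 9

The characteristic polynomial is χ_A(x) = (x - 3)^4, so the eigenvalues are known. The minimal polynomial is
  m_A(x) = Π_λ (x − λ)^{k_λ}
where k_λ is the size of the *largest* Jordan block for λ (equivalently, the smallest k with (A − λI)^k v = 0 for every generalised eigenvector v of λ).

  λ = 3: largest Jordan block has size 2, contributing (x − 3)^2

So m_A(x) = (x - 3)^2 = x^2 - 6*x + 9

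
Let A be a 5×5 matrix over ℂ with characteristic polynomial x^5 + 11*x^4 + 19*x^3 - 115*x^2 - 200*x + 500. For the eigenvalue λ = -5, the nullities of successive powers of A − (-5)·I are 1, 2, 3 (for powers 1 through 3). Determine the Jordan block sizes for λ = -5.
Block sizes for λ = -5: [3]

From the dimensions of kernels of powers, the number of Jordan blocks of size at least j is d_j − d_{j−1} where d_j = dim ker(N^j) (with d_0 = 0). Computing the differences gives [1, 1, 1].
The number of blocks of size exactly k is (#blocks of size ≥ k) − (#blocks of size ≥ k + 1), so the partition is: 1 block(s) of size 3.
In nonincreasing order the block sizes are [3].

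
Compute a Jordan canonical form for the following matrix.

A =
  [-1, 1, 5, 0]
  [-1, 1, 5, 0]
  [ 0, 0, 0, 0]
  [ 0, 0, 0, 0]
J_2(0) ⊕ J_1(0) ⊕ J_1(0)

The characteristic polynomial is
  det(x·I − A) = x^4

Eigenvalues and multiplicities (the geometric multiplicity of λ is n − rank(A − λI), which equals the number of Jordan blocks for λ):
  λ = 0: algebraic multiplicity = 4, geometric multiplicity = 3

Determining the block sizes for each eigenvalue:
  λ = 0: 3 blocks summing to 4 forces exactly one block of size 2 and the rest size 1 → block sizes [2, 1, 1]

Assembling the blocks gives a Jordan form
J =
  [0, 1, 0, 0]
  [0, 0, 0, 0]
  [0, 0, 0, 0]
  [0, 0, 0, 0]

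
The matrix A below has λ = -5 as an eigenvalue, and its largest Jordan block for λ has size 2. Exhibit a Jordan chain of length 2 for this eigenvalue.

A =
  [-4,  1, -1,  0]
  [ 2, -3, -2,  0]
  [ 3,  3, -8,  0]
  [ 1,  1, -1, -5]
A Jordan chain for λ = -5 of length 2:
v_1 = (1, 2, 3, 1)ᵀ
v_2 = (1, 0, 0, 0)ᵀ

Let N = A − (-5)·I. We want v_2 with N^2 v_2 = 0 but N^1 v_2 ≠ 0; then v_{j-1} := N · v_j for j = 2, …, 2.

Pick v_2 = (1, 0, 0, 0)ᵀ.
Then v_1 = N · v_2 = (1, 2, 3, 1)ᵀ.

Sanity check: (A − (-5)·I) v_1 = (0, 0, 0, 0)ᵀ = 0. ✓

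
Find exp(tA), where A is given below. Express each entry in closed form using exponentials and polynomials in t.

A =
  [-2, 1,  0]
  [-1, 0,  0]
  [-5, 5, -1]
e^{tA} =
  [-t*exp(-t) + exp(-t), t*exp(-t), 0]
  [-t*exp(-t), t*exp(-t) + exp(-t), 0]
  [-5*t*exp(-t), 5*t*exp(-t), exp(-t)]

Strategy: write A = P · J · P⁻¹ where J is a Jordan canonical form, so e^{tA} = P · e^{tJ} · P⁻¹, and e^{tJ} can be computed block-by-block.

A has Jordan form
J =
  [-1,  1,  0]
  [ 0, -1,  0]
  [ 0,  0, -1]
(up to reordering of blocks).

Per-block formulas:
  For a 1×1 block at λ = -1: exp(t · [-1]) = [e^(-1t)].
  For a 2×2 Jordan block J_2(-1): exp(t · J_2(-1)) = e^(-1t)·(I + t·N), where N is the 2×2 nilpotent shift.

After assembling e^{tJ} and conjugating by P, we get:

e^{tA} =
  [-t*exp(-t) + exp(-t), t*exp(-t), 0]
  [-t*exp(-t), t*exp(-t) + exp(-t), 0]
  [-5*t*exp(-t), 5*t*exp(-t), exp(-t)]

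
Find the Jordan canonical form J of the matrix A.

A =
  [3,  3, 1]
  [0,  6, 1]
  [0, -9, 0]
J_2(3) ⊕ J_1(3)

The characteristic polynomial is
  det(x·I − A) = x^3 - 9*x^2 + 27*x - 27 = (x - 3)^3

Eigenvalues and multiplicities (the geometric multiplicity of λ is n − rank(A − λI), which equals the number of Jordan blocks for λ):
  λ = 3: algebraic multiplicity = 3, geometric multiplicity = 2

Determining the block sizes for each eigenvalue:
  λ = 3: 2 blocks summing to 3 forces exactly one block of size 2 and the rest size 1 → block sizes [2, 1]

Assembling the blocks gives a Jordan form
J =
  [3, 1, 0]
  [0, 3, 0]
  [0, 0, 3]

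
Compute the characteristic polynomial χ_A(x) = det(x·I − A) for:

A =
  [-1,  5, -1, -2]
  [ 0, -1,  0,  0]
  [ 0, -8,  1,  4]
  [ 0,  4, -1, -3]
x^4 + 4*x^3 + 6*x^2 + 4*x + 1

Expanding det(x·I − A) (e.g. by cofactor expansion or by noting that A is similar to its Jordan form J, which has the same characteristic polynomial as A) gives
  χ_A(x) = x^4 + 4*x^3 + 6*x^2 + 4*x + 1
which factors as (x + 1)^4. The eigenvalues (with algebraic multiplicities) are λ = -1 with multiplicity 4.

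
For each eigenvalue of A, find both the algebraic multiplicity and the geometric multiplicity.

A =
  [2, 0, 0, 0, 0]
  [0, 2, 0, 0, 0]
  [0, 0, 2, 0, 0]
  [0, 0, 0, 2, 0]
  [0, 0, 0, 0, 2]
λ = 2: alg = 5, geom = 5

Step 1 — factor the characteristic polynomial to read off the algebraic multiplicities:
  χ_A(x) = (x - 2)^5

Step 2 — compute geometric multiplicities via the rank-nullity identity g(λ) = n − rank(A − λI):
  rank(A − (2)·I) = 0, so dim ker(A − (2)·I) = n − 0 = 5

Summary:
  λ = 2: algebraic multiplicity = 5, geometric multiplicity = 5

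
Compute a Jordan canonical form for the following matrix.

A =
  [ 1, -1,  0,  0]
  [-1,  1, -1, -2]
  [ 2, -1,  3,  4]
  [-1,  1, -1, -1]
J_3(1) ⊕ J_1(1)

The characteristic polynomial is
  det(x·I − A) = x^4 - 4*x^3 + 6*x^2 - 4*x + 1 = (x - 1)^4

Eigenvalues and multiplicities (the geometric multiplicity of λ is n − rank(A − λI), which equals the number of Jordan blocks for λ):
  λ = 1: algebraic multiplicity = 4, geometric multiplicity = 2

Determining the block sizes for each eigenvalue:
  λ = 1: with am = 4 and gm = 2, the partition is not yet determined (e.g. several partitions of 4 into 2 parts exist). Let N = A − (1)·I. Computing rank(N^1) = 2, rank(N^2) = 1, rank(N^3) = 0; the number of blocks of size ≥ j is rank(N^{j−1}) − rank(N^j), giving [2, 1, 1]. So we have 1 block(s) of size 3, 1 block(s) of size 1 → block sizes [3, 1]

Assembling the blocks gives a Jordan form
J =
  [1, 1, 0, 0]
  [0, 1, 1, 0]
  [0, 0, 1, 0]
  [0, 0, 0, 1]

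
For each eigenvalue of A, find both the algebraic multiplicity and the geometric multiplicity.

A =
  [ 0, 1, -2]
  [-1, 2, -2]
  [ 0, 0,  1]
λ = 1: alg = 3, geom = 2

Step 1 — factor the characteristic polynomial to read off the algebraic multiplicities:
  χ_A(x) = (x - 1)^3

Step 2 — compute geometric multiplicities via the rank-nullity identity g(λ) = n − rank(A − λI):
  rank(A − (1)·I) = 1, so dim ker(A − (1)·I) = n − 1 = 2

Summary:
  λ = 1: algebraic multiplicity = 3, geometric multiplicity = 2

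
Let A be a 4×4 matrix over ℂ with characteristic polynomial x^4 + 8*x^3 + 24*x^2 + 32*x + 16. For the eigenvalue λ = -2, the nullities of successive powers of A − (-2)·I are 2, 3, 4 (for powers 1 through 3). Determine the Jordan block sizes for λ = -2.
Block sizes for λ = -2: [3, 1]

From the dimensions of kernels of powers, the number of Jordan blocks of size at least j is d_j − d_{j−1} where d_j = dim ker(N^j) (with d_0 = 0). Computing the differences gives [2, 1, 1].
The number of blocks of size exactly k is (#blocks of size ≥ k) − (#blocks of size ≥ k + 1), so the partition is: 1 block(s) of size 1, 1 block(s) of size 3.
In nonincreasing order the block sizes are [3, 1].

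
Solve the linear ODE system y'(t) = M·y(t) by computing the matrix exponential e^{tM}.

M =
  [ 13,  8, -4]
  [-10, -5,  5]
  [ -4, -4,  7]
e^{tM} =
  [8*t*exp(5*t) + exp(5*t), 8*t*exp(5*t), -4*t*exp(5*t)]
  [-10*t*exp(5*t), -10*t*exp(5*t) + exp(5*t), 5*t*exp(5*t)]
  [-4*t*exp(5*t), -4*t*exp(5*t), 2*t*exp(5*t) + exp(5*t)]

Strategy: write M = P · J · P⁻¹ where J is a Jordan canonical form, so e^{tM} = P · e^{tJ} · P⁻¹, and e^{tJ} can be computed block-by-block.

M has Jordan form
J =
  [5, 1, 0]
  [0, 5, 0]
  [0, 0, 5]
(up to reordering of blocks).

Per-block formulas:
  For a 1×1 block at λ = 5: exp(t · [5]) = [e^(5t)].
  For a 2×2 Jordan block J_2(5): exp(t · J_2(5)) = e^(5t)·(I + t·N), where N is the 2×2 nilpotent shift.

After assembling e^{tJ} and conjugating by P, we get:

e^{tM} =
  [8*t*exp(5*t) + exp(5*t), 8*t*exp(5*t), -4*t*exp(5*t)]
  [-10*t*exp(5*t), -10*t*exp(5*t) + exp(5*t), 5*t*exp(5*t)]
  [-4*t*exp(5*t), -4*t*exp(5*t), 2*t*exp(5*t) + exp(5*t)]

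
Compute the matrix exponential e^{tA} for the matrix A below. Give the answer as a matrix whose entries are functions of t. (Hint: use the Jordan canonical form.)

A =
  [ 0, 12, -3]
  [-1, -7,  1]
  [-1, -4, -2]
e^{tA} =
  [3*t*exp(-3*t) + exp(-3*t), 12*t*exp(-3*t), -3*t*exp(-3*t)]
  [-t*exp(-3*t), -4*t*exp(-3*t) + exp(-3*t), t*exp(-3*t)]
  [-t*exp(-3*t), -4*t*exp(-3*t), t*exp(-3*t) + exp(-3*t)]

Strategy: write A = P · J · P⁻¹ where J is a Jordan canonical form, so e^{tA} = P · e^{tJ} · P⁻¹, and e^{tJ} can be computed block-by-block.

A has Jordan form
J =
  [-3,  1,  0]
  [ 0, -3,  0]
  [ 0,  0, -3]
(up to reordering of blocks).

Per-block formulas:
  For a 2×2 Jordan block J_2(-3): exp(t · J_2(-3)) = e^(-3t)·(I + t·N), where N is the 2×2 nilpotent shift.
  For a 1×1 block at λ = -3: exp(t · [-3]) = [e^(-3t)].

After assembling e^{tJ} and conjugating by P, we get:

e^{tA} =
  [3*t*exp(-3*t) + exp(-3*t), 12*t*exp(-3*t), -3*t*exp(-3*t)]
  [-t*exp(-3*t), -4*t*exp(-3*t) + exp(-3*t), t*exp(-3*t)]
  [-t*exp(-3*t), -4*t*exp(-3*t), t*exp(-3*t) + exp(-3*t)]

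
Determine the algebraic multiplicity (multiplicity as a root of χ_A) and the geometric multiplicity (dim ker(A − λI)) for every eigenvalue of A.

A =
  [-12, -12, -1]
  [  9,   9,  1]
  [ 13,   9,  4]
λ = -3: alg = 1, geom = 1; λ = 2: alg = 2, geom = 1

Step 1 — factor the characteristic polynomial to read off the algebraic multiplicities:
  χ_A(x) = (x - 2)^2*(x + 3)

Step 2 — compute geometric multiplicities via the rank-nullity identity g(λ) = n − rank(A − λI):
  rank(A − (-3)·I) = 2, so dim ker(A − (-3)·I) = n − 2 = 1
  rank(A − (2)·I) = 2, so dim ker(A − (2)·I) = n − 2 = 1

Summary:
  λ = -3: algebraic multiplicity = 1, geometric multiplicity = 1
  λ = 2: algebraic multiplicity = 2, geometric multiplicity = 1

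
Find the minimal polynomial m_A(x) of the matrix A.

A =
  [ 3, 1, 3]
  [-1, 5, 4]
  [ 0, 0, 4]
x^3 - 12*x^2 + 48*x - 64

The characteristic polynomial is χ_A(x) = (x - 4)^3, so the eigenvalues are known. The minimal polynomial is
  m_A(x) = Π_λ (x − λ)^{k_λ}
where k_λ is the size of the *largest* Jordan block for λ (equivalently, the smallest k with (A − λI)^k v = 0 for every generalised eigenvector v of λ).

  λ = 4: largest Jordan block has size 3, contributing (x − 4)^3

So m_A(x) = (x - 4)^3 = x^3 - 12*x^2 + 48*x - 64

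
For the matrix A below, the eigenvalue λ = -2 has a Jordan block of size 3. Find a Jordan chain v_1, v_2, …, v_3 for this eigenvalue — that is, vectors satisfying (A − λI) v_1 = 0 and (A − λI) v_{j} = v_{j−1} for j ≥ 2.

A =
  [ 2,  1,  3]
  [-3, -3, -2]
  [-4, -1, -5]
A Jordan chain for λ = -2 of length 3:
v_1 = (1, -1, -1)ᵀ
v_2 = (4, -3, -4)ᵀ
v_3 = (1, 0, 0)ᵀ

Let N = A − (-2)·I. We want v_3 with N^3 v_3 = 0 but N^2 v_3 ≠ 0; then v_{j-1} := N · v_j for j = 3, …, 2.

Pick v_3 = (1, 0, 0)ᵀ.
Then v_2 = N · v_3 = (4, -3, -4)ᵀ.
Then v_1 = N · v_2 = (1, -1, -1)ᵀ.

Sanity check: (A − (-2)·I) v_1 = (0, 0, 0)ᵀ = 0. ✓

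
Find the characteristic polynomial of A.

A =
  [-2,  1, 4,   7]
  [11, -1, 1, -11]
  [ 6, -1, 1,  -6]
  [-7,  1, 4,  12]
x^4 - 10*x^3 + 25*x^2

Expanding det(x·I − A) (e.g. by cofactor expansion or by noting that A is similar to its Jordan form J, which has the same characteristic polynomial as A) gives
  χ_A(x) = x^4 - 10*x^3 + 25*x^2
which factors as x^2*(x - 5)^2. The eigenvalues (with algebraic multiplicities) are λ = 0 with multiplicity 2, λ = 5 with multiplicity 2.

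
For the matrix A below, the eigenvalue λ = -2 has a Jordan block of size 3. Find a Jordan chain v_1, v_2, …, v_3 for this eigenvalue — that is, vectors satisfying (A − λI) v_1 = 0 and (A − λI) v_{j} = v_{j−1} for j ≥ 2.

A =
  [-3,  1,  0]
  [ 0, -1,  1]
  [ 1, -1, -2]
A Jordan chain for λ = -2 of length 3:
v_1 = (1, 1, -1)ᵀ
v_2 = (-1, 0, 1)ᵀ
v_3 = (1, 0, 0)ᵀ

Let N = A − (-2)·I. We want v_3 with N^3 v_3 = 0 but N^2 v_3 ≠ 0; then v_{j-1} := N · v_j for j = 3, …, 2.

Pick v_3 = (1, 0, 0)ᵀ.
Then v_2 = N · v_3 = (-1, 0, 1)ᵀ.
Then v_1 = N · v_2 = (1, 1, -1)ᵀ.

Sanity check: (A − (-2)·I) v_1 = (0, 0, 0)ᵀ = 0. ✓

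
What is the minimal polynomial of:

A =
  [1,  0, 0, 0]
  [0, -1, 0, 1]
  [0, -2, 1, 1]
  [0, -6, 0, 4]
x^2 - 3*x + 2

The characteristic polynomial is χ_A(x) = (x - 2)*(x - 1)^3, so the eigenvalues are known. The minimal polynomial is
  m_A(x) = Π_λ (x − λ)^{k_λ}
where k_λ is the size of the *largest* Jordan block for λ (equivalently, the smallest k with (A − λI)^k v = 0 for every generalised eigenvector v of λ).

  λ = 1: largest Jordan block has size 1, contributing (x − 1)
  λ = 2: largest Jordan block has size 1, contributing (x − 2)

So m_A(x) = (x - 2)*(x - 1) = x^2 - 3*x + 2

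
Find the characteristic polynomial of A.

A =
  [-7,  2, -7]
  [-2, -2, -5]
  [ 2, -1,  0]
x^3 + 9*x^2 + 27*x + 27

Expanding det(x·I − A) (e.g. by cofactor expansion or by noting that A is similar to its Jordan form J, which has the same characteristic polynomial as A) gives
  χ_A(x) = x^3 + 9*x^2 + 27*x + 27
which factors as (x + 3)^3. The eigenvalues (with algebraic multiplicities) are λ = -3 with multiplicity 3.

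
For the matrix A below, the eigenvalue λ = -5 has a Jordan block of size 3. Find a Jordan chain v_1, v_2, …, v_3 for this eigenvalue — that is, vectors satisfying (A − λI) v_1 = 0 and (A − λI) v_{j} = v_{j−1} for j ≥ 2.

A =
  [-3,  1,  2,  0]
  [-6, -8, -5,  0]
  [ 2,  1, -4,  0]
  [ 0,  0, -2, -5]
A Jordan chain for λ = -5 of length 3:
v_1 = (2, -4, 0, -4)ᵀ
v_2 = (2, -6, 2, 0)ᵀ
v_3 = (1, 0, 0, 0)ᵀ

Let N = A − (-5)·I. We want v_3 with N^3 v_3 = 0 but N^2 v_3 ≠ 0; then v_{j-1} := N · v_j for j = 3, …, 2.

Pick v_3 = (1, 0, 0, 0)ᵀ.
Then v_2 = N · v_3 = (2, -6, 2, 0)ᵀ.
Then v_1 = N · v_2 = (2, -4, 0, -4)ᵀ.

Sanity check: (A − (-5)·I) v_1 = (0, 0, 0, 0)ᵀ = 0. ✓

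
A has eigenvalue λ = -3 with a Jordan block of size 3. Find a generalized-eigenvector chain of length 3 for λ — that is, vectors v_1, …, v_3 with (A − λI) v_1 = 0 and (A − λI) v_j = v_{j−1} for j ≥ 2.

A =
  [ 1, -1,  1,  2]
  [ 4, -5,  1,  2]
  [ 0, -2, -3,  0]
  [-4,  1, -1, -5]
A Jordan chain for λ = -3 of length 3:
v_1 = (4, 0, -8, -4)ᵀ
v_2 = (4, 4, 0, -4)ᵀ
v_3 = (1, 0, 0, 0)ᵀ

Let N = A − (-3)·I. We want v_3 with N^3 v_3 = 0 but N^2 v_3 ≠ 0; then v_{j-1} := N · v_j for j = 3, …, 2.

Pick v_3 = (1, 0, 0, 0)ᵀ.
Then v_2 = N · v_3 = (4, 4, 0, -4)ᵀ.
Then v_1 = N · v_2 = (4, 0, -8, -4)ᵀ.

Sanity check: (A − (-3)·I) v_1 = (0, 0, 0, 0)ᵀ = 0. ✓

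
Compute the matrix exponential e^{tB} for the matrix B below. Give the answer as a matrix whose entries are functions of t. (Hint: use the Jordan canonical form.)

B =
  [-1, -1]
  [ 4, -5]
e^{tB} =
  [2*t*exp(-3*t) + exp(-3*t), -t*exp(-3*t)]
  [4*t*exp(-3*t), -2*t*exp(-3*t) + exp(-3*t)]

Strategy: write B = P · J · P⁻¹ where J is a Jordan canonical form, so e^{tB} = P · e^{tJ} · P⁻¹, and e^{tJ} can be computed block-by-block.

B has Jordan form
J =
  [-3,  1]
  [ 0, -3]
(up to reordering of blocks).

Per-block formulas:
  For a 2×2 Jordan block J_2(-3): exp(t · J_2(-3)) = e^(-3t)·(I + t·N), where N is the 2×2 nilpotent shift.

After assembling e^{tJ} and conjugating by P, we get:

e^{tB} =
  [2*t*exp(-3*t) + exp(-3*t), -t*exp(-3*t)]
  [4*t*exp(-3*t), -2*t*exp(-3*t) + exp(-3*t)]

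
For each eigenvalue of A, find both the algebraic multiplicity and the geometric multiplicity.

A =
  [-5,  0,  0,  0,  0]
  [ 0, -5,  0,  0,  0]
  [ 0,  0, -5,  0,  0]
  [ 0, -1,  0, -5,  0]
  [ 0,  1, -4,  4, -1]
λ = -5: alg = 4, geom = 3; λ = -1: alg = 1, geom = 1

Step 1 — factor the characteristic polynomial to read off the algebraic multiplicities:
  χ_A(x) = (x + 1)*(x + 5)^4

Step 2 — compute geometric multiplicities via the rank-nullity identity g(λ) = n − rank(A − λI):
  rank(A − (-5)·I) = 2, so dim ker(A − (-5)·I) = n − 2 = 3
  rank(A − (-1)·I) = 4, so dim ker(A − (-1)·I) = n − 4 = 1

Summary:
  λ = -5: algebraic multiplicity = 4, geometric multiplicity = 3
  λ = -1: algebraic multiplicity = 1, geometric multiplicity = 1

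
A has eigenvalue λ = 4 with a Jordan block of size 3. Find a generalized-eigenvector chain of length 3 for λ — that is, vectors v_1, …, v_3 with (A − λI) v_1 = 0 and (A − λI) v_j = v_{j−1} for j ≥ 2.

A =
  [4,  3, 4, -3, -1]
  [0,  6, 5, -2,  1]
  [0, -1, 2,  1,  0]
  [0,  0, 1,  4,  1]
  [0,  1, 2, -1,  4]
A Jordan chain for λ = 4 of length 3:
v_1 = (1, 0, 0, 0, 0)ᵀ
v_2 = (3, 2, -1, 0, 1)ᵀ
v_3 = (0, 1, 0, 0, 0)ᵀ

Let N = A − (4)·I. We want v_3 with N^3 v_3 = 0 but N^2 v_3 ≠ 0; then v_{j-1} := N · v_j for j = 3, …, 2.

Pick v_3 = (0, 1, 0, 0, 0)ᵀ.
Then v_2 = N · v_3 = (3, 2, -1, 0, 1)ᵀ.
Then v_1 = N · v_2 = (1, 0, 0, 0, 0)ᵀ.

Sanity check: (A − (4)·I) v_1 = (0, 0, 0, 0, 0)ᵀ = 0. ✓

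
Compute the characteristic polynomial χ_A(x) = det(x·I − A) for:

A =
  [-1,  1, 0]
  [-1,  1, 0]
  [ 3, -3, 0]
x^3

Expanding det(x·I − A) (e.g. by cofactor expansion or by noting that A is similar to its Jordan form J, which has the same characteristic polynomial as A) gives
  χ_A(x) = x^3
which factors as x^3. The eigenvalues (with algebraic multiplicities) are λ = 0 with multiplicity 3.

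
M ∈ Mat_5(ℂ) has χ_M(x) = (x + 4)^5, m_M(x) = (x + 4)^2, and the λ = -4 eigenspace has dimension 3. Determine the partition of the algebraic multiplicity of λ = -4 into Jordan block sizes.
Block sizes for λ = -4: [2, 2, 1]

Step 1 — from the characteristic polynomial, algebraic multiplicity of λ = -4 is 5. From dim ker(M − (-4)·I) = 3, there are exactly 3 Jordan blocks for λ = -4.
Step 2 — from the minimal polynomial, the factor (x + 4)^2 tells us the largest block for λ = -4 has size 2.
Step 3 — with total size 5, 3 blocks, and largest block 2, the block sizes (in nonincreasing order) are [2, 2, 1].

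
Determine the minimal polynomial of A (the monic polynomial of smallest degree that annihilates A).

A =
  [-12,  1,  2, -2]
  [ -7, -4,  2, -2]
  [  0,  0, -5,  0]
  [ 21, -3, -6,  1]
x^2 + 10*x + 25

The characteristic polynomial is χ_A(x) = (x + 5)^4, so the eigenvalues are known. The minimal polynomial is
  m_A(x) = Π_λ (x − λ)^{k_λ}
where k_λ is the size of the *largest* Jordan block for λ (equivalently, the smallest k with (A − λI)^k v = 0 for every generalised eigenvector v of λ).

  λ = -5: largest Jordan block has size 2, contributing (x + 5)^2

So m_A(x) = (x + 5)^2 = x^2 + 10*x + 25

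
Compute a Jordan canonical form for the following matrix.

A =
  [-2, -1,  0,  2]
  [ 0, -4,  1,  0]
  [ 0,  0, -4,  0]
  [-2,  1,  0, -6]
J_3(-4) ⊕ J_1(-4)

The characteristic polynomial is
  det(x·I − A) = x^4 + 16*x^3 + 96*x^2 + 256*x + 256 = (x + 4)^4

Eigenvalues and multiplicities (the geometric multiplicity of λ is n − rank(A − λI), which equals the number of Jordan blocks for λ):
  λ = -4: algebraic multiplicity = 4, geometric multiplicity = 2

Determining the block sizes for each eigenvalue:
  λ = -4: with am = 4 and gm = 2, the partition is not yet determined (e.g. several partitions of 4 into 2 parts exist). Let N = A − (-4)·I. Computing rank(N^1) = 2, rank(N^2) = 1, rank(N^3) = 0; the number of blocks of size ≥ j is rank(N^{j−1}) − rank(N^j), giving [2, 1, 1]. So we have 1 block(s) of size 3, 1 block(s) of size 1 → block sizes [3, 1]

Assembling the blocks gives a Jordan form
J =
  [-4,  1,  0,  0]
  [ 0, -4,  1,  0]
  [ 0,  0, -4,  0]
  [ 0,  0,  0, -4]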